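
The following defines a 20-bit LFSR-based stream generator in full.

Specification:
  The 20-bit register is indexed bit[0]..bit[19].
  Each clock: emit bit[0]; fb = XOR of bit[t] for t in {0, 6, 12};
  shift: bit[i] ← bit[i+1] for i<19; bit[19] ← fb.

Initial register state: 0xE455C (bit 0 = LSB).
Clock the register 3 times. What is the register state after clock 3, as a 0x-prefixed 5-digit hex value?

reg_0 = 0xE455C
clock 1: out=0, reg = 0xF22AE
clock 2: out=0, reg = 0x79157
clock 3: out=1, reg = 0xBC8AB

0xBC8AB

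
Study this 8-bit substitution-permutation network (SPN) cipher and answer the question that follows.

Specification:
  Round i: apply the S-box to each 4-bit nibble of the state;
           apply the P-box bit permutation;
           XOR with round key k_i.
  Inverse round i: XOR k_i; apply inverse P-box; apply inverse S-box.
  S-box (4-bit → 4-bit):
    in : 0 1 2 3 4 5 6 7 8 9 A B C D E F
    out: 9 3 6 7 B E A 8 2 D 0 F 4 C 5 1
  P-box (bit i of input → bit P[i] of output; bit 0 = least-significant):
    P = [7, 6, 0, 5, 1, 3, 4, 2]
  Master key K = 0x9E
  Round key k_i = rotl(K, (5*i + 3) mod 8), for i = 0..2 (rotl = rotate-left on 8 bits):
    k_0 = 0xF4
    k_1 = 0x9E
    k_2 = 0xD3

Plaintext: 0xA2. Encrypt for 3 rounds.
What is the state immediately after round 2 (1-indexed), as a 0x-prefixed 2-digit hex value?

s_0 = plaintext = 0xA2
s_1 = Round(s_0, k_0) = 0xB5
s_2 = Round(s_1, k_1) = 0xE1
s_3 = Round(s_2, k_2) = 0x01

0xE1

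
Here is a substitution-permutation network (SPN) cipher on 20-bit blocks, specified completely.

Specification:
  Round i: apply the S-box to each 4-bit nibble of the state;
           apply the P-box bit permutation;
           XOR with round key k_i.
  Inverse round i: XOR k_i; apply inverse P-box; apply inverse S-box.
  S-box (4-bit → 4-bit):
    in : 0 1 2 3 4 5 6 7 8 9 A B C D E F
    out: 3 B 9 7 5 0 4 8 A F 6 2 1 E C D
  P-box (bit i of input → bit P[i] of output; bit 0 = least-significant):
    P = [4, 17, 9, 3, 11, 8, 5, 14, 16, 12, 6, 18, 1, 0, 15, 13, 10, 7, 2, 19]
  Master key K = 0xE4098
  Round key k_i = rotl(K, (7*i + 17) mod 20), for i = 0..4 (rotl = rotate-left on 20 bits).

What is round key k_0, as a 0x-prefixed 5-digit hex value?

0x1C813

K = 0xE4098
k_0 = rotl(K, (7*0+17) mod 20) = rotl(K, 17) = 0x1C813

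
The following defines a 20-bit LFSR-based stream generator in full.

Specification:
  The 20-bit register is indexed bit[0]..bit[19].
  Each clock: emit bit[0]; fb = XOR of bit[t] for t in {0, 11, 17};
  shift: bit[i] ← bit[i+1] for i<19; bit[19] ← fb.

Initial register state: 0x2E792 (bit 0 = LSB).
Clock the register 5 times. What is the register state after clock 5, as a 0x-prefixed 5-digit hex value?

reg_0 = 0x2E792
clock 1: out=0, reg = 0x973C9
clock 2: out=1, reg = 0xCB9E4
clock 3: out=0, reg = 0xE5CF2
clock 4: out=0, reg = 0x72E79
clock 5: out=1, reg = 0xB973C

0xB973C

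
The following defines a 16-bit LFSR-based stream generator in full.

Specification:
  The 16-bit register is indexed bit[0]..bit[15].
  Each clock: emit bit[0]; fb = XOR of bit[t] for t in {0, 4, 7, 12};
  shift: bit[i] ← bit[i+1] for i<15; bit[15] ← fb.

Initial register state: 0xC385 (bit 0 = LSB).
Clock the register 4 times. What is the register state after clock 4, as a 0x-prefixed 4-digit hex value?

reg_0 = 0xC385
clock 1: out=1, reg = 0x61C2
clock 2: out=0, reg = 0xB0E1
clock 3: out=1, reg = 0xD870
clock 4: out=0, reg = 0x6C38

0x6C38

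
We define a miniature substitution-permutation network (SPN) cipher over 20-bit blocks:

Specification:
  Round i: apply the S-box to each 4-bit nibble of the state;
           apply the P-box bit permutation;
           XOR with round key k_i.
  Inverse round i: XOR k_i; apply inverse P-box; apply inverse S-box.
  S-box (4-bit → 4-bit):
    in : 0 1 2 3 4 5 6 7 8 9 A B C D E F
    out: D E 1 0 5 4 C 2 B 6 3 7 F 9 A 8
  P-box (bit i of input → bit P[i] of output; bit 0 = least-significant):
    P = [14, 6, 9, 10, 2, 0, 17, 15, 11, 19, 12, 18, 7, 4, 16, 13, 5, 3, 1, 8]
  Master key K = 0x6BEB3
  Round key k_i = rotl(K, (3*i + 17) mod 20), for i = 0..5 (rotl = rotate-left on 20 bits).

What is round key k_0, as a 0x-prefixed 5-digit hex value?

0x6D7D6

K = 0x6BEB3
k_0 = rotl(K, (3*0+17) mod 20) = rotl(K, 17) = 0x6D7D6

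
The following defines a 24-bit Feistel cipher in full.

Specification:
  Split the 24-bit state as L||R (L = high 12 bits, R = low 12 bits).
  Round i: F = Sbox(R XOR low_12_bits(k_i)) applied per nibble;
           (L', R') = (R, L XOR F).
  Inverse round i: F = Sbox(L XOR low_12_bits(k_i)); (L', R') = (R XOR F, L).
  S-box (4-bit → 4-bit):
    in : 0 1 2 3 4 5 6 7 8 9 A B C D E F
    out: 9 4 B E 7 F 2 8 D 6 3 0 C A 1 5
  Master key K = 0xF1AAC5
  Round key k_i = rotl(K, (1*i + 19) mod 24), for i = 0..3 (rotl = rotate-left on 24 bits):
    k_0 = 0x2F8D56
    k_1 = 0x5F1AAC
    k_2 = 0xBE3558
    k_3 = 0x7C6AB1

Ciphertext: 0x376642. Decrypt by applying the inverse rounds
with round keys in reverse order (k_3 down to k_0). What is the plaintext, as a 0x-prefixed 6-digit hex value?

s_0 = ciphertext = 0x376642
s_1 = InvRound(s_0, k_3) = 0x08A376
s_2 = InvRound(s_1, k_2) = 0xCDD08A
s_3 = InvRound(s_2, k_1) = 0x20ECDD
s_4 = InvRound(s_3, k_0) = 0x92020E

0x92020E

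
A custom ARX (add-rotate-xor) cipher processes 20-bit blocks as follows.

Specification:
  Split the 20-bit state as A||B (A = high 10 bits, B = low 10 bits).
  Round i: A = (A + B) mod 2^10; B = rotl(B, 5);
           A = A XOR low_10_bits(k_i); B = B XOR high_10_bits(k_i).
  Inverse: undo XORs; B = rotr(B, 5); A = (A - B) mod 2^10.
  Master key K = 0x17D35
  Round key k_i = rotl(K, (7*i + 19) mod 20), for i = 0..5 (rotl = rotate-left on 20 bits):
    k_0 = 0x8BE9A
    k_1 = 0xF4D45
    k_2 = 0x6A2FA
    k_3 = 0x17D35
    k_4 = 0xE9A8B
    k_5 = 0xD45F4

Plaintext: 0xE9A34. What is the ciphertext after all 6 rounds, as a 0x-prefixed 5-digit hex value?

s_0 = plaintext = 0xE9A34
s_1 = Round(s_0, k_0) = 0xD00BE
s_2 = Round(s_1, k_1) = 0xAEC16
s_3 = Round(s_2, k_2) = 0x0AF68
s_4 = Round(s_3, k_3) = 0xA9944
s_5 = Round(s_4, k_4) = 0x5872C
s_6 = Round(s_5, k_5) = 0x5E6C8

0x5E6C8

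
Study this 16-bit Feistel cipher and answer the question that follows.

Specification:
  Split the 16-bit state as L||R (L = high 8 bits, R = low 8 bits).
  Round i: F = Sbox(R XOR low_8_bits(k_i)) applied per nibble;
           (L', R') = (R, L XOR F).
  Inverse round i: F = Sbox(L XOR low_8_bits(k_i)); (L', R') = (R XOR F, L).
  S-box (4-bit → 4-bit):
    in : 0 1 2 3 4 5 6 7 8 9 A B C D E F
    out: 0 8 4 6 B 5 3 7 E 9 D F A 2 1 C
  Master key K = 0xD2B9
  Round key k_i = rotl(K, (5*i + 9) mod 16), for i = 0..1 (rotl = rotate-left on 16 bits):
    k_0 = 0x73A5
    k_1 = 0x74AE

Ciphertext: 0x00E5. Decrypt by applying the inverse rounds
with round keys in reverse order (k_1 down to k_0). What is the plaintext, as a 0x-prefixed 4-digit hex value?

s_0 = ciphertext = 0x00E5
s_1 = InvRound(s_0, k_1) = 0x3400
s_2 = InvRound(s_1, k_0) = 0x9834

0x9834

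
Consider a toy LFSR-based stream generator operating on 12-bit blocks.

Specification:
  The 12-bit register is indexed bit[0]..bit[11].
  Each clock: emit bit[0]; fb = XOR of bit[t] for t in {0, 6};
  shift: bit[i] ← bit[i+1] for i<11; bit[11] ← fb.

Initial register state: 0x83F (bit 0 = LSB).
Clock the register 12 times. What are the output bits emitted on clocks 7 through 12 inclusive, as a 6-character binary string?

000001

reg_0 = 0x83F
clock 1: out=1, reg = 0xC1F
clock 2: out=1, reg = 0xE0F
clock 3: out=1, reg = 0xF07
clock 4: out=1, reg = 0xF83
clock 5: out=1, reg = 0xFC1
clock 6: out=1, reg = 0x7E0
clock 7: out=0, reg = 0xBF0
clock 8: out=0, reg = 0xDF8
clock 9: out=0, reg = 0xEFC
clock 10: out=0, reg = 0xF7E
clock 11: out=0, reg = 0xFBF
clock 12: out=1, reg = 0xFDF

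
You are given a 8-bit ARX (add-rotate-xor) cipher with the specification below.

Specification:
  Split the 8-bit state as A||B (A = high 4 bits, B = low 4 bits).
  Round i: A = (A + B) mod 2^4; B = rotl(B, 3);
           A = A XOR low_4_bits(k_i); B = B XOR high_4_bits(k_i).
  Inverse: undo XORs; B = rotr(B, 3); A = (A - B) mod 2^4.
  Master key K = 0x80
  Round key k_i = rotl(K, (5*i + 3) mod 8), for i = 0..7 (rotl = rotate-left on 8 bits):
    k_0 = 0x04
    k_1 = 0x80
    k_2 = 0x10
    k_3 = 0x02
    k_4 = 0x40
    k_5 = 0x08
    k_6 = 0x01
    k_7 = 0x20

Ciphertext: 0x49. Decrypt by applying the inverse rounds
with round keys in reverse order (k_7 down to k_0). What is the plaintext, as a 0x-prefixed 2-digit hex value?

s_0 = ciphertext = 0x49
s_1 = InvRound(s_0, k_7) = 0xD7
s_2 = InvRound(s_1, k_6) = 0xEE
s_3 = InvRound(s_2, k_5) = 0x9D
s_4 = InvRound(s_3, k_4) = 0x63
s_5 = InvRound(s_4, k_3) = 0xE6
s_6 = InvRound(s_5, k_2) = 0x0E
s_7 = InvRound(s_6, k_1) = 0x4C
s_8 = InvRound(s_7, k_0) = 0x79

0x79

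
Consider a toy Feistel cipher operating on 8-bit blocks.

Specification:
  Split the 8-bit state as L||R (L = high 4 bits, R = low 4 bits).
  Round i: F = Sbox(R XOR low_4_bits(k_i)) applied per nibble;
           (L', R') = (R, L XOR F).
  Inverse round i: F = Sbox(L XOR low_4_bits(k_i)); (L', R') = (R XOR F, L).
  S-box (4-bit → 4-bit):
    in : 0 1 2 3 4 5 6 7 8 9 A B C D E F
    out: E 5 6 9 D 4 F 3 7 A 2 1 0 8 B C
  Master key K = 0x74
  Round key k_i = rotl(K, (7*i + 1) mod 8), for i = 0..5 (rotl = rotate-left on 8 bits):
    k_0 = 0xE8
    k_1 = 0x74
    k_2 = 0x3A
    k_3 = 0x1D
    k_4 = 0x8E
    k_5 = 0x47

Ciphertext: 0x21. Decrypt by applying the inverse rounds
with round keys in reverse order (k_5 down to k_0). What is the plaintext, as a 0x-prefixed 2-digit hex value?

s_0 = ciphertext = 0x21
s_1 = InvRound(s_0, k_5) = 0x52
s_2 = InvRound(s_1, k_4) = 0x35
s_3 = InvRound(s_2, k_3) = 0xE3
s_4 = InvRound(s_3, k_2) = 0xEE
s_5 = InvRound(s_4, k_1) = 0xCE
s_6 = InvRound(s_5, k_0) = 0x3C

0x3C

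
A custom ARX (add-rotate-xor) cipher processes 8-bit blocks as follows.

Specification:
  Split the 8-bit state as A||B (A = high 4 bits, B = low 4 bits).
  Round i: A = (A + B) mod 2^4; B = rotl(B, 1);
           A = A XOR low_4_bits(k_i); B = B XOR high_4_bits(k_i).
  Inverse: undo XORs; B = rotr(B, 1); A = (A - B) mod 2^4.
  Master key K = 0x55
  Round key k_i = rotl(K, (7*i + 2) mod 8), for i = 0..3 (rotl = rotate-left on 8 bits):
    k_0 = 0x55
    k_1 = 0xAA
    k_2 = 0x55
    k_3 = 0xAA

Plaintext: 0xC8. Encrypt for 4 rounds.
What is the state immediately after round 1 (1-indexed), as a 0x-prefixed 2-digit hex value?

s_0 = plaintext = 0xC8
s_1 = Round(s_0, k_0) = 0x14
s_2 = Round(s_1, k_1) = 0xF2
s_3 = Round(s_2, k_2) = 0x41
s_4 = Round(s_3, k_3) = 0xF8

0x14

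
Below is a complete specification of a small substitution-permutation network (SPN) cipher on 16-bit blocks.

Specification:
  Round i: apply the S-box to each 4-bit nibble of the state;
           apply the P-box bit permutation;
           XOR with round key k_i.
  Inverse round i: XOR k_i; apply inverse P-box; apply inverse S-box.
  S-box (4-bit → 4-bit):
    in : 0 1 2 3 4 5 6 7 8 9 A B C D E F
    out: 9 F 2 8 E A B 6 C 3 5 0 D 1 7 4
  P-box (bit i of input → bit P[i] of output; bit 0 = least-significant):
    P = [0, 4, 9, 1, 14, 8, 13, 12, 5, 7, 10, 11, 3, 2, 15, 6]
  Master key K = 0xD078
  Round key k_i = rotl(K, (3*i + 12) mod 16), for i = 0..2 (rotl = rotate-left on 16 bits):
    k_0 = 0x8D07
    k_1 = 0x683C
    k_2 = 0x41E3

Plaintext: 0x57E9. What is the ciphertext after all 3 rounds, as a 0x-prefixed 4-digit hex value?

s_0 = plaintext = 0x57E9
s_1 = Round(s_0, k_0) = 0xE8D2
s_2 = Round(s_1, k_1) = 0xA420
s_3 = Round(s_2, k_2) = 0xCC68

0xCC68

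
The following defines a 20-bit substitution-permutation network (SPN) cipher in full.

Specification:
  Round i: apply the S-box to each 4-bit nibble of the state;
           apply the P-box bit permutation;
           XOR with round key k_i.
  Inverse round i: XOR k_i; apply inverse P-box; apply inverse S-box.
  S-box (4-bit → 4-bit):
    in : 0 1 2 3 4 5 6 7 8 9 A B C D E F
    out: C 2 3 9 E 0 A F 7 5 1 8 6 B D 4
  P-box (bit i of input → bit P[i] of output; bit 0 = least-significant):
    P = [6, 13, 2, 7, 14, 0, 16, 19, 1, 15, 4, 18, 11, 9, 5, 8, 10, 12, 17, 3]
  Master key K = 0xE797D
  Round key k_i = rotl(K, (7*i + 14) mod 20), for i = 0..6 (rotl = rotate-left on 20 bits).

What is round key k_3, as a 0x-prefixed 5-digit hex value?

0xEF3CB

K = 0xE797D
k_0 = rotl(K, (7*0+14) mod 20) = rotl(K, 14) = 0xF79E5
k_1 = rotl(K, (7*1+14) mod 20) = rotl(K, 1) = 0xCF2FB
k_2 = rotl(K, (7*2+14) mod 20) = rotl(K, 8) = 0x97DE7
k_3 = rotl(K, (7*3+14) mod 20) = rotl(K, 15) = 0xEF3CB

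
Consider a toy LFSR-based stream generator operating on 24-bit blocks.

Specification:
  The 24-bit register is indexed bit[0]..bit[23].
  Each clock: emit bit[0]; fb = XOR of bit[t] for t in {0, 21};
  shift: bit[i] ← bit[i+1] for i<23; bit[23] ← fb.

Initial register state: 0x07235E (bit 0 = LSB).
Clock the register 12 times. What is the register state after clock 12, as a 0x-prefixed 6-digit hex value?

0x22E072

reg_0 = 0x07235E
clock 1: out=0, reg = 0x0391AF
clock 2: out=1, reg = 0x81C8D7
clock 3: out=1, reg = 0xC0E46B
clock 4: out=1, reg = 0xE07235
clock 5: out=1, reg = 0x70391A
clock 6: out=0, reg = 0xB81C8D
clock 7: out=1, reg = 0x5C0E46
clock 8: out=0, reg = 0x2E0723
clock 9: out=1, reg = 0x170391
clock 10: out=1, reg = 0x8B81C8
clock 11: out=0, reg = 0x45C0E4
clock 12: out=0, reg = 0x22E072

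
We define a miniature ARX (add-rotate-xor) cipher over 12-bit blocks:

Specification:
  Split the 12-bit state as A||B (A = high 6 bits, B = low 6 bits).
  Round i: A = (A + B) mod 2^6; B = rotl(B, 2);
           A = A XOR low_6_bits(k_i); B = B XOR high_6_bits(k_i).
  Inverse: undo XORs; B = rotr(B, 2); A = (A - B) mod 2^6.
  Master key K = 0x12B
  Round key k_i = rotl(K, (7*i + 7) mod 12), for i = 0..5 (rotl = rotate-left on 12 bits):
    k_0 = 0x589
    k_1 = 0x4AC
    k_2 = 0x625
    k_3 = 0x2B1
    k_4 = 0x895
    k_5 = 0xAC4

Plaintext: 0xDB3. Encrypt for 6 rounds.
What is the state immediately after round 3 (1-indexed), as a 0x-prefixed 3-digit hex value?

0xA47

s_0 = plaintext = 0xDB3
s_1 = Round(s_0, k_0) = 0x819
s_2 = Round(s_1, k_1) = 0x577
s_3 = Round(s_2, k_2) = 0xA47
s_4 = Round(s_3, k_3) = 0x056
s_5 = Round(s_4, k_4) = 0x0BB
s_6 = Round(s_5, k_5) = 0xE44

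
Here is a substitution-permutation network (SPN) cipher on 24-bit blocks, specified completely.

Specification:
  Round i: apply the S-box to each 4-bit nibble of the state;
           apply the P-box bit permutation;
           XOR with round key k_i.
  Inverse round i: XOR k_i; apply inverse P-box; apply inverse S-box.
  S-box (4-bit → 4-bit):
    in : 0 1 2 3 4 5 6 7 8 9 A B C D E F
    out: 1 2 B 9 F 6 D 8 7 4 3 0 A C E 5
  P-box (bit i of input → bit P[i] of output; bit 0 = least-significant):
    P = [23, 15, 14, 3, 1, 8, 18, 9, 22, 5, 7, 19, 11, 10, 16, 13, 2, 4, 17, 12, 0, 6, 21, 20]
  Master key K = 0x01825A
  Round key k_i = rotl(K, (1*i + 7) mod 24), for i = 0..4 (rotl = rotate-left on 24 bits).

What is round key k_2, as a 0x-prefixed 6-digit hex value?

0x04B403

K = 0x01825A
k_0 = rotl(K, (1*0+7) mod 24) = rotl(K, 7) = 0xC12D00
k_1 = rotl(K, (1*1+7) mod 24) = rotl(K, 8) = 0x825A01
k_2 = rotl(K, (1*2+7) mod 24) = rotl(K, 9) = 0x04B403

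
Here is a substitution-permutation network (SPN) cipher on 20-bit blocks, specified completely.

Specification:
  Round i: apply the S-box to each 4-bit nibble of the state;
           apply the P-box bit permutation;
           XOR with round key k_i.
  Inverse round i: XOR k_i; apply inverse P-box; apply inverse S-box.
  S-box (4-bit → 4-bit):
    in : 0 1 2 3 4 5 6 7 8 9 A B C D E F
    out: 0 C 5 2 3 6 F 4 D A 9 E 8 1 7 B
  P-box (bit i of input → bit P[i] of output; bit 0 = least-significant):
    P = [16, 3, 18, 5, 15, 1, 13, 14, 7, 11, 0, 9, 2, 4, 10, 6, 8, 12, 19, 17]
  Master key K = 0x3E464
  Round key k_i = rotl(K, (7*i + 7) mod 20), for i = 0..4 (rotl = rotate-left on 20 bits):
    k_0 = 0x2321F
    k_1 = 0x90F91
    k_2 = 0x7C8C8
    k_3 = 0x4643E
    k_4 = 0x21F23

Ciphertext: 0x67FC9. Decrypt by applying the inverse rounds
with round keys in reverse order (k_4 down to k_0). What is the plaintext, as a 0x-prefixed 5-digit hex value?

s_0 = ciphertext = 0x67FC9
s_1 = InvRound(s_0, k_4) = 0x0CDBB
s_2 = InvRound(s_1, k_3) = 0xDDE27
s_3 = InvRound(s_2, k_2) = 0xB8839
s_4 = InvRound(s_3, k_1) = 0xA7AD9
s_5 = InvRound(s_4, k_0) = 0x7A490

0x7A490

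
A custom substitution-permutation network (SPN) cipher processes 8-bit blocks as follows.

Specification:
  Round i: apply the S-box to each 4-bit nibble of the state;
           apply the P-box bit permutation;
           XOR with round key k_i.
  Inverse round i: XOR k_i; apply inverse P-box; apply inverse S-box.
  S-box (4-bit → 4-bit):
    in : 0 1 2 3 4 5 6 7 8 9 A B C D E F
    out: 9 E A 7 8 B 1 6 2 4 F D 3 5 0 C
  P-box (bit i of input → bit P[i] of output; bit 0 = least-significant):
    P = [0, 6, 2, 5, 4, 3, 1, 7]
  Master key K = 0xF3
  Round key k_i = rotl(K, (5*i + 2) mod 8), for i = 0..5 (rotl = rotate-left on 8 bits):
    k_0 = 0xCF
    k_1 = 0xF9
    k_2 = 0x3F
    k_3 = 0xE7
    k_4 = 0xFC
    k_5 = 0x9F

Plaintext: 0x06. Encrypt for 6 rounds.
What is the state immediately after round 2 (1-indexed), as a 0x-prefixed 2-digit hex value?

s_0 = plaintext = 0x06
s_1 = Round(s_0, k_0) = 0x5E
s_2 = Round(s_1, k_1) = 0x61
s_3 = Round(s_2, k_2) = 0x4B
s_4 = Round(s_3, k_3) = 0x42
s_5 = Round(s_4, k_4) = 0x1C
s_6 = Round(s_5, k_5) = 0x54

0x61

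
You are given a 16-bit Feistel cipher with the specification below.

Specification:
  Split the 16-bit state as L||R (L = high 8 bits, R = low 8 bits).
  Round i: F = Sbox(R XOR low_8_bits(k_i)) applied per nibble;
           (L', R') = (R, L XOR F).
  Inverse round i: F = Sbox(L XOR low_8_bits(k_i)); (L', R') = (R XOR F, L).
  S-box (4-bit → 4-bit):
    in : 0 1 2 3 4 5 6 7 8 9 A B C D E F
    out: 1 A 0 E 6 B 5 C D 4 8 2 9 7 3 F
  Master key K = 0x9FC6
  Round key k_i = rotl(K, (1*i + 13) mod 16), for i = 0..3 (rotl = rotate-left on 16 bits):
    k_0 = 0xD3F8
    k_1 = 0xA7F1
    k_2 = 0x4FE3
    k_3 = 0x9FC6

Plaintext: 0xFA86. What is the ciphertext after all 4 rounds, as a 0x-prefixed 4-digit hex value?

0xC40B

s_0 = plaintext = 0xFA86
s_1 = Round(s_0, k_0) = 0x8639
s_2 = Round(s_1, k_1) = 0x391B
s_3 = Round(s_2, k_2) = 0x1BC4
s_4 = Round(s_3, k_3) = 0xC40B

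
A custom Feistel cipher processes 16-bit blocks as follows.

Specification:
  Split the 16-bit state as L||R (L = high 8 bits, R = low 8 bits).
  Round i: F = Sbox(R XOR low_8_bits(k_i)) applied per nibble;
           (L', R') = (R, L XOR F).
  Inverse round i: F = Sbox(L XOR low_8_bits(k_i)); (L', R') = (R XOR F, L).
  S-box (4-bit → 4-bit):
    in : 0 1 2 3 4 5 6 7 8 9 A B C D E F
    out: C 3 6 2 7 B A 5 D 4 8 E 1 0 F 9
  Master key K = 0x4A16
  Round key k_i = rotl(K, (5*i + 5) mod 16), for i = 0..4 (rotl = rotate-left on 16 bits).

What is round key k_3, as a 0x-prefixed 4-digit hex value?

0xA164

K = 0x4A16
k_0 = rotl(K, (5*0+5) mod 16) = rotl(K, 5) = 0x42C9
k_1 = rotl(K, (5*1+5) mod 16) = rotl(K, 10) = 0x5928
k_2 = rotl(K, (5*2+5) mod 16) = rotl(K, 15) = 0x250B
k_3 = rotl(K, (5*3+5) mod 16) = rotl(K, 4) = 0xA164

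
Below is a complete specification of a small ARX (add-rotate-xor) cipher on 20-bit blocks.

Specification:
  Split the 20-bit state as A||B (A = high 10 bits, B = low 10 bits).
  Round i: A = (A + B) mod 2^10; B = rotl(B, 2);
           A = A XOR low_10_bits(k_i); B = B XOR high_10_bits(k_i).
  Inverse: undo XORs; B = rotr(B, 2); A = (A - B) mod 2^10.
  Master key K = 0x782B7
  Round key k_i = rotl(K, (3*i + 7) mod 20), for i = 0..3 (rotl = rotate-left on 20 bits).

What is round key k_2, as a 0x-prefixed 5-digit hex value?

K = 0x782B7
k_0 = rotl(K, (3*0+7) mod 20) = rotl(K, 7) = 0x15BBC
k_1 = rotl(K, (3*1+7) mod 20) = rotl(K, 10) = 0xADDE0
k_2 = rotl(K, (3*2+7) mod 20) = rotl(K, 13) = 0x6EF05

0x6EF05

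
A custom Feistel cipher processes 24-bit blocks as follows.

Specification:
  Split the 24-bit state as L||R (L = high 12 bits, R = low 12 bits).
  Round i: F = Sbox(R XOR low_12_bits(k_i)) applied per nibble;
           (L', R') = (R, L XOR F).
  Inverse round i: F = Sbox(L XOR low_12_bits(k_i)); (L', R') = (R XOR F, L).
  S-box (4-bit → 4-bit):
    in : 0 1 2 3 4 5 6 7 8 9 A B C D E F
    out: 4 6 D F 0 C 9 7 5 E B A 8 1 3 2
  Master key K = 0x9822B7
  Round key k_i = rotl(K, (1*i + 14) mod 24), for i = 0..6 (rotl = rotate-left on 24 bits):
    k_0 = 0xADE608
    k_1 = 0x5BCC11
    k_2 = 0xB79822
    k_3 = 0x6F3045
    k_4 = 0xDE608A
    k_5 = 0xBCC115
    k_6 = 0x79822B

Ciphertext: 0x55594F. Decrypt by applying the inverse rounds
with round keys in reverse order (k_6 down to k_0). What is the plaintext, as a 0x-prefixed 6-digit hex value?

0xB376CF

s_0 = ciphertext = 0x55594F
s_1 = InvRound(s_0, k_6) = 0xE3C555
s_2 = InvRound(s_1, k_5) = 0x78BE3C
s_3 = InvRound(s_2, k_4) = 0x97A78B
s_4 = InvRound(s_3, k_3) = 0x97997A
s_5 = InvRound(s_4, k_2) = 0xFB0979
s_6 = InvRound(s_5, k_1) = 0x6CFFB0
s_7 = InvRound(s_6, k_0) = 0xB376CF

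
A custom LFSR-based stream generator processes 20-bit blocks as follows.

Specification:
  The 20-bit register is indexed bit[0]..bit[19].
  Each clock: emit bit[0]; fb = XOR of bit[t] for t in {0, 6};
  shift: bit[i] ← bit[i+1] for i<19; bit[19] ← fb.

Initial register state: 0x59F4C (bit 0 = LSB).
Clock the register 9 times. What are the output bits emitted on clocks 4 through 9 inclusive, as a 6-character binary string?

100101

reg_0 = 0x59F4C
clock 1: out=0, reg = 0xACFA6
clock 2: out=0, reg = 0x567D3
clock 3: out=1, reg = 0x2B3E9
clock 4: out=1, reg = 0x159F4
clock 5: out=0, reg = 0x8ACFA
clock 6: out=0, reg = 0xC567D
clock 7: out=1, reg = 0x62B3E
clock 8: out=0, reg = 0x3159F
clock 9: out=1, reg = 0x98ACF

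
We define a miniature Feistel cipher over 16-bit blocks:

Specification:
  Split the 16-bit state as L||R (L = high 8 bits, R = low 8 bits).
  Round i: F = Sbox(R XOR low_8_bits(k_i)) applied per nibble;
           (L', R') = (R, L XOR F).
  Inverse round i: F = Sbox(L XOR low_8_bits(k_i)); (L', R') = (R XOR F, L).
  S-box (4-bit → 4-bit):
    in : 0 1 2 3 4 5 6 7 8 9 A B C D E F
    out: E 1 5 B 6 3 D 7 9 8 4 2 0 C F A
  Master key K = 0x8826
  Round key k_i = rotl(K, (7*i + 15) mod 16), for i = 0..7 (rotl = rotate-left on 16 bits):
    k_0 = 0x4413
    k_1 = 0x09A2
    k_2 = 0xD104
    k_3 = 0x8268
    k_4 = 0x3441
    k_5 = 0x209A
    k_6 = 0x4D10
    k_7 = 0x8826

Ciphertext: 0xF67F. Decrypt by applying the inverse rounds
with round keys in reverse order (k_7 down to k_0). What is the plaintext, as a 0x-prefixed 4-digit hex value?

s_0 = ciphertext = 0xF67F
s_1 = InvRound(s_0, k_7) = 0xB1F6
s_2 = InvRound(s_1, k_6) = 0xB7B1
s_3 = InvRound(s_2, k_5) = 0xEDB7
s_4 = InvRound(s_3, k_4) = 0xF7ED
s_5 = InvRound(s_4, k_3) = 0x67F7
s_6 = InvRound(s_5, k_2) = 0x2C67
s_7 = InvRound(s_6, k_1) = 0xF82C
s_8 = InvRound(s_7, k_0) = 0xDEF8

0xDEF8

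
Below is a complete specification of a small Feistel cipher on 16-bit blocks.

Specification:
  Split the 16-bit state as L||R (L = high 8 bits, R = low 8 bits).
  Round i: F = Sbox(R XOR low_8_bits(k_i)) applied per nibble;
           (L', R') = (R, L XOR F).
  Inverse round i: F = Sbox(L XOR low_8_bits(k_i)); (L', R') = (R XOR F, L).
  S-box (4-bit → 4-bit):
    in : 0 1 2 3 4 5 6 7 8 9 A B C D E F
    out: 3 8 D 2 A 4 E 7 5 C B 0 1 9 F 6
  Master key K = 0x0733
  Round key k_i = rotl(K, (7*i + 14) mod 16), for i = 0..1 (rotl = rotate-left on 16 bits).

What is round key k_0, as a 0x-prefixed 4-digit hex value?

K = 0x0733
k_0 = rotl(K, (7*0+14) mod 16) = rotl(K, 14) = 0xC1CC

0xC1CC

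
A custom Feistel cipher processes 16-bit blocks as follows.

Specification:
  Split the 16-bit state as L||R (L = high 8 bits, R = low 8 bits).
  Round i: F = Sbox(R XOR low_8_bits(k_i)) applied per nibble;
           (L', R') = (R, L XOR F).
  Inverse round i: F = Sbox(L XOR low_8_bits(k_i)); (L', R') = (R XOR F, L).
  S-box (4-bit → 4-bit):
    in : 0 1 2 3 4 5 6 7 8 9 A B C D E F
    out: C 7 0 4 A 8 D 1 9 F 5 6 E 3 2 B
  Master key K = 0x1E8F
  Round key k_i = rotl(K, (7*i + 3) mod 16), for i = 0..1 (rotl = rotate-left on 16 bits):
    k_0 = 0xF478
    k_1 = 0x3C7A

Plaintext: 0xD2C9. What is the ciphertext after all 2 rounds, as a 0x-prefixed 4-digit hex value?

s_0 = plaintext = 0xD2C9
s_1 = Round(s_0, k_0) = 0xC9B5
s_2 = Round(s_1, k_1) = 0xB522

0xB522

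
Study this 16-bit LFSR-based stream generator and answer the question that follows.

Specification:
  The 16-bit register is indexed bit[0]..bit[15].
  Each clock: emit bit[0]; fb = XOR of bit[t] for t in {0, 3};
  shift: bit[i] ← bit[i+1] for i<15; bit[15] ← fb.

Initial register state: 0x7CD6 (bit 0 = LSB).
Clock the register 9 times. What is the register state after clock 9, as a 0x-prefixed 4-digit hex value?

0xA63E

reg_0 = 0x7CD6
clock 1: out=0, reg = 0x3E6B
clock 2: out=1, reg = 0x1F35
clock 3: out=1, reg = 0x8F9A
clock 4: out=0, reg = 0xC7CD
clock 5: out=1, reg = 0x63E6
clock 6: out=0, reg = 0x31F3
clock 7: out=1, reg = 0x98F9
clock 8: out=1, reg = 0x4C7C
clock 9: out=0, reg = 0xA63E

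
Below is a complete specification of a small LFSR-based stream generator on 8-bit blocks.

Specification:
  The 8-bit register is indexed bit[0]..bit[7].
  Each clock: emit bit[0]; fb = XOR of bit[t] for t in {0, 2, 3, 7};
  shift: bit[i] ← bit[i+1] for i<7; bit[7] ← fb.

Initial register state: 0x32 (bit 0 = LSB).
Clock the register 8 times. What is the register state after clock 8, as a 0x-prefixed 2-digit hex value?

reg_0 = 0x32
clock 1: out=0, reg = 0x19
clock 2: out=1, reg = 0x0C
clock 3: out=0, reg = 0x06
clock 4: out=0, reg = 0x83
clock 5: out=1, reg = 0x41
clock 6: out=1, reg = 0xA0
clock 7: out=0, reg = 0xD0
clock 8: out=0, reg = 0xE8

0xE8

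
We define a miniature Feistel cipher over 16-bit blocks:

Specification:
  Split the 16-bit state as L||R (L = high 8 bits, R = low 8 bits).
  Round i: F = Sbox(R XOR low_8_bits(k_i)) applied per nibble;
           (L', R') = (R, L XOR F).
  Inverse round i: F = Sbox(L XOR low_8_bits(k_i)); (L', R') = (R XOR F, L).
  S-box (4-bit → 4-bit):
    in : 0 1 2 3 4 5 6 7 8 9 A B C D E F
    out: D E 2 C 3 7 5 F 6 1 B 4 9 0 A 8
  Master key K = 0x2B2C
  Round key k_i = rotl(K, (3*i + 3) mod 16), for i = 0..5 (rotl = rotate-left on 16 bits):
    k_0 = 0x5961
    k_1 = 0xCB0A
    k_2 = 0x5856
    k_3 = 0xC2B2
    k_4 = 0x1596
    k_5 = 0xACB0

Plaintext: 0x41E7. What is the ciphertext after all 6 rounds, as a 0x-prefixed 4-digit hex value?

0xF191

s_0 = plaintext = 0x41E7
s_1 = Round(s_0, k_0) = 0xE724
s_2 = Round(s_1, k_1) = 0x24CD
s_3 = Round(s_2, k_2) = 0xCD30
s_4 = Round(s_3, k_3) = 0x30AF
s_5 = Round(s_4, k_4) = 0xAFF1
s_6 = Round(s_5, k_5) = 0xF191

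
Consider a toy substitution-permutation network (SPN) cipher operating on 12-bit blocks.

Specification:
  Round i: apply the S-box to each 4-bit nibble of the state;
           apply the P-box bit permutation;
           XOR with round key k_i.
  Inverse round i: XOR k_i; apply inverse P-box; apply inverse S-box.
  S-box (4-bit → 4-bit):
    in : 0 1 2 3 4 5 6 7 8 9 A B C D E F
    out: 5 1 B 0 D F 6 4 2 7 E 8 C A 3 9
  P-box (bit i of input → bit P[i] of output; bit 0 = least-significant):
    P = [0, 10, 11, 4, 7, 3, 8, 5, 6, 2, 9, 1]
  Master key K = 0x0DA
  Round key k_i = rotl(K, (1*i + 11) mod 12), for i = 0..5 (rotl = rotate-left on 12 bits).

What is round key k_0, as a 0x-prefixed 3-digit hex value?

0x06D

K = 0x0DA
k_0 = rotl(K, (1*0+11) mod 12) = rotl(K, 11) = 0x06D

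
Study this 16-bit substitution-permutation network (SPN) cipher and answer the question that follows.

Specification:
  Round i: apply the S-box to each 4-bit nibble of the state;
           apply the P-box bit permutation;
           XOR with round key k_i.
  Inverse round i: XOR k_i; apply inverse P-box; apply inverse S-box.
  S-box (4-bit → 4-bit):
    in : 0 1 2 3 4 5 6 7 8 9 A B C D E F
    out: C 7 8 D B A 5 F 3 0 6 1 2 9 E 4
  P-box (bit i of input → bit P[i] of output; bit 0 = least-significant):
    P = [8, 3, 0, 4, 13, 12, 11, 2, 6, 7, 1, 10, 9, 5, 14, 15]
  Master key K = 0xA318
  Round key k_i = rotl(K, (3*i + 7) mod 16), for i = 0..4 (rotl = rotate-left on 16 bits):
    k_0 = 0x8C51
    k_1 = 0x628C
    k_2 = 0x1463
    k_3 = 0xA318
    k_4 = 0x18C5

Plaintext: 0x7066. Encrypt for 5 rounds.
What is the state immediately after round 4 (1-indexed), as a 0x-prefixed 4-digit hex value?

0x7163

s_0 = plaintext = 0x7066
s_1 = Round(s_0, k_0) = 0x6372
s_2 = Round(s_1, k_1) = 0x1CDA
s_3 = Round(s_2, k_2) = 0x76CE
s_4 = Round(s_3, k_3) = 0x7163
s_5 = Round(s_4, k_4) = 0xF336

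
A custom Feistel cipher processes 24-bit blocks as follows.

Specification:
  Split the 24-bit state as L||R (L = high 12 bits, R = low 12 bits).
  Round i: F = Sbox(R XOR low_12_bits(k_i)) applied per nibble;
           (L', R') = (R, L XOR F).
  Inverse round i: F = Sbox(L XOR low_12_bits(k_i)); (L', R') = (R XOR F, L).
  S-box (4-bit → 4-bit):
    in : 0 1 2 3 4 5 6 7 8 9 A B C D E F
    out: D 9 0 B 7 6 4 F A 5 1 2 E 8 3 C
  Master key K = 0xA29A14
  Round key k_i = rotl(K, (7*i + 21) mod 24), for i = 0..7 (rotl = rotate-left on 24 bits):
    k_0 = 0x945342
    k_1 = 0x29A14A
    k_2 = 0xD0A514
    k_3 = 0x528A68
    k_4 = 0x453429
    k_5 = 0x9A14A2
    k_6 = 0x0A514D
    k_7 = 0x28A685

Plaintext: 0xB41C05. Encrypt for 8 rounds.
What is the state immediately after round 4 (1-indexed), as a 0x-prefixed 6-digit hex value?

0xF0AEB2

s_0 = plaintext = 0xB41C05
s_1 = Round(s_0, k_0) = 0xC0573E
s_2 = Round(s_1, k_1) = 0x73E8F2
s_3 = Round(s_2, k_2) = 0x8F2F0A
s_4 = Round(s_3, k_3) = 0xF0AEB2
s_5 = Round(s_4, k_4) = 0xEB2E58
s_6 = Round(s_5, k_5) = 0xE58F73
s_7 = Round(s_6, k_6) = 0xF73DEB
s_8 = Round(s_7, k_7) = 0xDEBD30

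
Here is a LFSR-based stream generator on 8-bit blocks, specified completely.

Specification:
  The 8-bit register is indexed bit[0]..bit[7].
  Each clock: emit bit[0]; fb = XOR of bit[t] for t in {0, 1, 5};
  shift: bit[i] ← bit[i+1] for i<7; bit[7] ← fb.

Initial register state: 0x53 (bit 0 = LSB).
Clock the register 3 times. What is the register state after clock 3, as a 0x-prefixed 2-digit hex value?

0x0A

reg_0 = 0x53
clock 1: out=1, reg = 0x29
clock 2: out=1, reg = 0x14
clock 3: out=0, reg = 0x0A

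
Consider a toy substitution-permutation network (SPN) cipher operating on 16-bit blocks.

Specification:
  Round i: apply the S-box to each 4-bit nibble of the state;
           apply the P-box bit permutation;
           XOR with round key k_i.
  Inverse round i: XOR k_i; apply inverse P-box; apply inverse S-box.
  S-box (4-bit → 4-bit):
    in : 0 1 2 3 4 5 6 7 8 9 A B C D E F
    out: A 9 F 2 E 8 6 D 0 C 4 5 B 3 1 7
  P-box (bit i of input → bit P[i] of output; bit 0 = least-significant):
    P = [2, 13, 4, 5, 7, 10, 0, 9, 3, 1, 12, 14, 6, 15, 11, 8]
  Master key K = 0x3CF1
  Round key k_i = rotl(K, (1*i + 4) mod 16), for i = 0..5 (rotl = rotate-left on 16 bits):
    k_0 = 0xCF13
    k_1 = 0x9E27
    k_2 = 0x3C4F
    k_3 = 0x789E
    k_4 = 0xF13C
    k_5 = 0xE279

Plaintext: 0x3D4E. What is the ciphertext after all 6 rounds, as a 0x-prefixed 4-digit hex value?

0x1A01

s_0 = plaintext = 0x3D4E
s_1 = Round(s_0, k_0) = 0x491C
s_2 = Round(s_1, k_1) = 0x6583
s_3 = Round(s_2, k_2) = 0xD44F
s_4 = Round(s_3, k_3) = 0x8EC9
s_5 = Round(s_4, k_4) = 0xF784
s_6 = Round(s_5, k_5) = 0x1A01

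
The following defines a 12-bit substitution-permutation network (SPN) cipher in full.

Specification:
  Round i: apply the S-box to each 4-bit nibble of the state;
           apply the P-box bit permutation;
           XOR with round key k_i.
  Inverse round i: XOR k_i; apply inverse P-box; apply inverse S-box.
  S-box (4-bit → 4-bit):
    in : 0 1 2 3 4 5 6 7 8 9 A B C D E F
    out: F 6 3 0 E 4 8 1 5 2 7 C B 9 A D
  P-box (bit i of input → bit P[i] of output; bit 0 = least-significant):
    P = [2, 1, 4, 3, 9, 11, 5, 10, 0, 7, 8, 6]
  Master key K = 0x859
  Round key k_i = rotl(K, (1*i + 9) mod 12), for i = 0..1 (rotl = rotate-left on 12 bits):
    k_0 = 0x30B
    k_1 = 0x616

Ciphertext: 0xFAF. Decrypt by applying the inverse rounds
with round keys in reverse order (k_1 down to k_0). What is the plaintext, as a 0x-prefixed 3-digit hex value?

s_0 = ciphertext = 0xFAF
s_1 = InvRound(s_0, k_1) = 0xA1B
s_2 = InvRound(s_1, k_0) = 0x595

0x595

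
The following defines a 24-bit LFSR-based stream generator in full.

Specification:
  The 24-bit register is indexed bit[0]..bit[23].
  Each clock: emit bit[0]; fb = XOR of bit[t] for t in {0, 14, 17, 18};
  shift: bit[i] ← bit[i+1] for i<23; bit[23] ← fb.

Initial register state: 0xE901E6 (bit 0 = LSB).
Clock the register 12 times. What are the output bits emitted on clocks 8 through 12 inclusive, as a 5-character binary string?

11000

reg_0 = 0xE901E6
clock 1: out=0, reg = 0x7480F3
clock 2: out=1, reg = 0x3A4079
clock 3: out=1, reg = 0x9D203C
clock 4: out=0, reg = 0xCE901E
clock 5: out=0, reg = 0x67480F
clock 6: out=1, reg = 0x33A407
clock 7: out=1, reg = 0x19D203
clock 8: out=1, reg = 0x0CE901
clock 9: out=1, reg = 0x867480
clock 10: out=0, reg = 0xC33A40
clock 11: out=0, reg = 0xE19D20
clock 12: out=0, reg = 0x70CE90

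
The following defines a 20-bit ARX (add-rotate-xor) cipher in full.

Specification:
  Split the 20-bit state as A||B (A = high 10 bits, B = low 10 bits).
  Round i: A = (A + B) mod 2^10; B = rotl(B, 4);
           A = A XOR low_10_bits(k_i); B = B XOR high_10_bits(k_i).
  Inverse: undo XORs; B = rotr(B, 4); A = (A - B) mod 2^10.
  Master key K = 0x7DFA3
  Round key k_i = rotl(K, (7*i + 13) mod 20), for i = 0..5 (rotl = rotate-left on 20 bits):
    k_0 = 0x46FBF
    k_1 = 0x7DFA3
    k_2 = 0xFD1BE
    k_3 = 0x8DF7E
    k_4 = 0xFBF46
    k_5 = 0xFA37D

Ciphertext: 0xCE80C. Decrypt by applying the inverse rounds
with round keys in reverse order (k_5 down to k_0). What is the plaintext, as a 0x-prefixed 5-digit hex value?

s_0 = ciphertext = 0xCE80C
s_1 = InvRound(s_0, k_5) = 0xC253E
s_2 = InvRound(s_1, k_4) = 0xF886D
s_3 = InvRound(s_2, k_3) = 0x7DEA5
s_4 = InvRound(s_3, k_2) = 0xFD055
s_5 = InvRound(s_4, k_1) = 0xEF49A
s_6 = InvRound(s_5, k_0) = 0xEA858

0xEA858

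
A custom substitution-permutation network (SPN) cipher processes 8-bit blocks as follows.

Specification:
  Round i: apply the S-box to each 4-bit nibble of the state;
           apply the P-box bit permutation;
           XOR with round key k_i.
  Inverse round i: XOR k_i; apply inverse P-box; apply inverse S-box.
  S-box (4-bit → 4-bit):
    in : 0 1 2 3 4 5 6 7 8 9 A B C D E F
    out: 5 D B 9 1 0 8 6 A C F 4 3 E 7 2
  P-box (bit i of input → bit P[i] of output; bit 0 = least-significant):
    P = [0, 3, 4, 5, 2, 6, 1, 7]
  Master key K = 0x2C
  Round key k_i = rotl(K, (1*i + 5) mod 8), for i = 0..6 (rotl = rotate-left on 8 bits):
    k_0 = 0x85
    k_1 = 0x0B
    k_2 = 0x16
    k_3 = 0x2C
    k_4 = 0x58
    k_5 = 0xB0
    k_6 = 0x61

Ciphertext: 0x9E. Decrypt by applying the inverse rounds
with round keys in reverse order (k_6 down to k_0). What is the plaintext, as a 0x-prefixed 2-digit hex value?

0xC3

s_0 = ciphertext = 0x9E
s_1 = InvRound(s_0, k_6) = 0xAA
s_2 = InvRound(s_1, k_5) = 0xB7
s_3 = InvRound(s_2, k_4) = 0xA2
s_4 = InvRound(s_3, k_3) = 0x1F
s_5 = InvRound(s_4, k_2) = 0x5C
s_6 = InvRound(s_5, k_1) = 0xE0
s_7 = InvRound(s_6, k_0) = 0xC3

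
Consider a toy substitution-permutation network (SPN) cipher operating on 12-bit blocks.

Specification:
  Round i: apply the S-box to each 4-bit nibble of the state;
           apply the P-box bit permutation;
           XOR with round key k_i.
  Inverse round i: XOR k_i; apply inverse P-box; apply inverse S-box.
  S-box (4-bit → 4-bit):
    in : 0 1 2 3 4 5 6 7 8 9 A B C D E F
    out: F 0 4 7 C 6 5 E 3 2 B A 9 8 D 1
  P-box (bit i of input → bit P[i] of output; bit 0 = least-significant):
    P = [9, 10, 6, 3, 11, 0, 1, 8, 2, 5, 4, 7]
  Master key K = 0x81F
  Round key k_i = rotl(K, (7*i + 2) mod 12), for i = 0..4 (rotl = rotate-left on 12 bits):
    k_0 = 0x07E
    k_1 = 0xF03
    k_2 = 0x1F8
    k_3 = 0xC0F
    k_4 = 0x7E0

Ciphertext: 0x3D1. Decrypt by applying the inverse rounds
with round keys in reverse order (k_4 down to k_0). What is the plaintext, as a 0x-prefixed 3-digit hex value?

0xEA6

s_0 = ciphertext = 0x3D1
s_1 = InvRound(s_0, k_4) = 0x599
s_2 = InvRound(s_1, k_3) = 0xEE1
s_3 = InvRound(s_2, k_2) = 0x2AA
s_4 = InvRound(s_3, k_1) = 0xBAB
s_5 = InvRound(s_4, k_0) = 0xEA6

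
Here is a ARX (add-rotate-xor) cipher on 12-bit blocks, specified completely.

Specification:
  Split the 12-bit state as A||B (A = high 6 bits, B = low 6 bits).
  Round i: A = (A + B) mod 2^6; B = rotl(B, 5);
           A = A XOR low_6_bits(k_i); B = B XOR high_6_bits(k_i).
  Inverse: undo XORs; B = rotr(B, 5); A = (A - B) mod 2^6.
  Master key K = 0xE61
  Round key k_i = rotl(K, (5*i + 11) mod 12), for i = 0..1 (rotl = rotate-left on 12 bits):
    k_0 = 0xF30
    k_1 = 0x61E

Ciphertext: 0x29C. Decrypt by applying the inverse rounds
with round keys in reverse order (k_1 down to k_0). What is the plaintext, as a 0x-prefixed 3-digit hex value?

s_0 = ciphertext = 0x29C
s_1 = InvRound(s_0, k_1) = 0x308
s_2 = InvRound(s_1, k_0) = 0x4E9

0x4E9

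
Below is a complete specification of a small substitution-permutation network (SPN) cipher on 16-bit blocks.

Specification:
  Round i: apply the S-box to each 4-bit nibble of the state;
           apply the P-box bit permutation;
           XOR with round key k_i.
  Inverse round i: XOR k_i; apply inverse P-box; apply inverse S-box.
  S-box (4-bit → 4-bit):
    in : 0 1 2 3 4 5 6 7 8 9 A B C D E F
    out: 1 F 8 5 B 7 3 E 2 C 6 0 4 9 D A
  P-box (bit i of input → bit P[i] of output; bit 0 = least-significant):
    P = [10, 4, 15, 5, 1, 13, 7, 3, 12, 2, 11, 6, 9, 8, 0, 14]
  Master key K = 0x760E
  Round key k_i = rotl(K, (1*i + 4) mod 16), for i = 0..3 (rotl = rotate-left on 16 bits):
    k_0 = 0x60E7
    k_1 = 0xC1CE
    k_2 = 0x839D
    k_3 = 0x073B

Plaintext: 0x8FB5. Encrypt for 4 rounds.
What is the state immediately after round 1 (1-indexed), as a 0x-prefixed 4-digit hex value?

0xE5B3

s_0 = plaintext = 0x8FB5
s_1 = Round(s_0, k_0) = 0xE5B3
s_2 = Round(s_1, k_1) = 0x1FCB
s_3 = Round(s_2, k_2) = 0xC058
s_4 = Round(s_3, k_3) = 0x37A8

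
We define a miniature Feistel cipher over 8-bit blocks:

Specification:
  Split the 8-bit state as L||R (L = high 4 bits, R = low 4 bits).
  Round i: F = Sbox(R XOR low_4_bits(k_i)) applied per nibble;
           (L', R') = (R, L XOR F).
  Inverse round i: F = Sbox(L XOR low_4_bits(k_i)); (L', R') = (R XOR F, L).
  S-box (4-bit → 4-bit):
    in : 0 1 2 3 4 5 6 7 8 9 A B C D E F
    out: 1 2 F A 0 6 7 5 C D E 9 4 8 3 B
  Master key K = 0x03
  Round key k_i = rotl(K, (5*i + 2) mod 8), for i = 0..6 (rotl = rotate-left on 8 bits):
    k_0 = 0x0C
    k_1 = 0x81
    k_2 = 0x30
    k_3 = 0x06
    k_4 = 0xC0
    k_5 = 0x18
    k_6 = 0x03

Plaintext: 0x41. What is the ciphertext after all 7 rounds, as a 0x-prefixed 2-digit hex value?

s_0 = plaintext = 0x41
s_1 = Round(s_0, k_0) = 0x1C
s_2 = Round(s_1, k_1) = 0xC9
s_3 = Round(s_2, k_2) = 0x91
s_4 = Round(s_3, k_3) = 0x1C
s_5 = Round(s_4, k_4) = 0xC5
s_6 = Round(s_5, k_5) = 0x54
s_7 = Round(s_6, k_6) = 0x40

0x40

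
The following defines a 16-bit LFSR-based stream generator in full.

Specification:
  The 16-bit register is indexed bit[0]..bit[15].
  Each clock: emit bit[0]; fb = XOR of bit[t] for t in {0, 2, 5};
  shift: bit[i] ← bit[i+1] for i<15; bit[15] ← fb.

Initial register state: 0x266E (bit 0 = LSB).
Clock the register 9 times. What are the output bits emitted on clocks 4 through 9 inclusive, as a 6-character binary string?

101100

reg_0 = 0x266E
clock 1: out=0, reg = 0x1337
clock 2: out=1, reg = 0x899B
clock 3: out=1, reg = 0xC4CD
clock 4: out=1, reg = 0x6266
clock 5: out=0, reg = 0x3133
clock 6: out=1, reg = 0x1899
clock 7: out=1, reg = 0x8C4C
clock 8: out=0, reg = 0xC626
clock 9: out=0, reg = 0x6313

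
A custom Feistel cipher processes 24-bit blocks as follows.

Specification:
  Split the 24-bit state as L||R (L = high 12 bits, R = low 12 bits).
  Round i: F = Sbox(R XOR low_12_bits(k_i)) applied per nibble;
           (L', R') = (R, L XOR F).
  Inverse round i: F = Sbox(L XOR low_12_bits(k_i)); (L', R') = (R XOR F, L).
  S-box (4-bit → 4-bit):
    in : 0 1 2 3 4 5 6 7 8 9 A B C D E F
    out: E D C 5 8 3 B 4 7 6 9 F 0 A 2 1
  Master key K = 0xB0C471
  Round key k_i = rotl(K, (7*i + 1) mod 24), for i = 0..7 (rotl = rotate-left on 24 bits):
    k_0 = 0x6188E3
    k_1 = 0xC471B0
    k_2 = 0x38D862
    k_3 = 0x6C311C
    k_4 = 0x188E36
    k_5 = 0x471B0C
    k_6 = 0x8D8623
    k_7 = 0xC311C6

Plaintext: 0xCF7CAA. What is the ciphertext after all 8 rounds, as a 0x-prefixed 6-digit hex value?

s_0 = plaintext = 0xCF7CAA
s_1 = Round(s_0, k_0) = 0xCAA471
s_2 = Round(s_1, k_1) = 0x471FA7
s_3 = Round(s_2, k_2) = 0xFA7072
s_4 = Round(s_3, k_3) = 0x072215
s_5 = Round(s_4, k_4) = 0x2150B7
s_6 = Round(s_5, k_5) = 0x0B7DEA
s_7 = Round(s_6, k_6) = 0xDEAFB1
s_8 = Round(s_7, k_7) = 0xFB1FAE

0xFB1FAE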